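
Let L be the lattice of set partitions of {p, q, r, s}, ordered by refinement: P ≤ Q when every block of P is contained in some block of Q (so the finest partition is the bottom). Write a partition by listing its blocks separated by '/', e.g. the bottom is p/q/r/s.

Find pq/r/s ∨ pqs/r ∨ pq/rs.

The join of pq/r/s, pqs/r, pq/rs merges any blocks that overlap across the partitions, giving pqrs.

pqrs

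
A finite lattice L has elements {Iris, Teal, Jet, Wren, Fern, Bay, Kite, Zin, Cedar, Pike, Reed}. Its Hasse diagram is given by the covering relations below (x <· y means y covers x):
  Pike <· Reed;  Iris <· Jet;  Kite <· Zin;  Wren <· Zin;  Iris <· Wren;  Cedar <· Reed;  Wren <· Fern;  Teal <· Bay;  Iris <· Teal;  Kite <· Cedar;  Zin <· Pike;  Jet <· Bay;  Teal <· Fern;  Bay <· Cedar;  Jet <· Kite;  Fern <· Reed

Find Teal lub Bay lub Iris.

Bay

Common upper bounds of {Teal, Bay, Iris}: Bay, Cedar, Reed.
The least among these is Bay.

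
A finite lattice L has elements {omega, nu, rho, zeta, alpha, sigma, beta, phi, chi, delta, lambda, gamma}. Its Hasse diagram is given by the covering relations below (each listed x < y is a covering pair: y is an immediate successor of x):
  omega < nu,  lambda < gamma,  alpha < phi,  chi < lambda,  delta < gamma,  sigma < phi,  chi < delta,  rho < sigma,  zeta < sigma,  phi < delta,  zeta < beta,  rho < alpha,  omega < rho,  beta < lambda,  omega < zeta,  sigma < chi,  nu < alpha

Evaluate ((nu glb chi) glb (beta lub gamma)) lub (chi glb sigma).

nu ∧ chi = omega
beta ∨ gamma = gamma
omega ∧ gamma = omega
chi ∧ sigma = sigma
omega ∨ sigma = sigma

sigma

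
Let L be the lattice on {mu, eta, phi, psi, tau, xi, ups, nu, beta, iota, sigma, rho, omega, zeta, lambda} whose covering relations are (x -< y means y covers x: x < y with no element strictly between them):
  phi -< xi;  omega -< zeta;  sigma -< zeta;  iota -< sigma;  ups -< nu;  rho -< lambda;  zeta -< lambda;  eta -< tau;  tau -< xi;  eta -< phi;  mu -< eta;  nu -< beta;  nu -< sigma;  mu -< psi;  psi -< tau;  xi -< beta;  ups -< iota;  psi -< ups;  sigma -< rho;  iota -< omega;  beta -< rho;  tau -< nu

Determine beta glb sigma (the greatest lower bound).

Common lower bounds of {beta, sigma}: eta, mu, nu, psi, tau, ups.
The greatest among these is nu.

nu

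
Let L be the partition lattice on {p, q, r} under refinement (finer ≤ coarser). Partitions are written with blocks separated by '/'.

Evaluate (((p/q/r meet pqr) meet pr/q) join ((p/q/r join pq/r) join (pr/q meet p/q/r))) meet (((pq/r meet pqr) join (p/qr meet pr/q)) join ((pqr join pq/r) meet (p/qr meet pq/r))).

p/q/r ∧ pqr = p/q/r
p/q/r ∧ pr/q = p/q/r
p/q/r ∨ pq/r = pq/r
pr/q ∧ p/q/r = p/q/r
pq/r ∨ p/q/r = pq/r
p/q/r ∨ pq/r = pq/r
pq/r ∧ pqr = pq/r
p/qr ∧ pr/q = p/q/r
pq/r ∨ p/q/r = pq/r
pqr ∨ pq/r = pqr
p/qr ∧ pq/r = p/q/r
pqr ∧ p/q/r = p/q/r
pq/r ∨ p/q/r = pq/r
pq/r ∧ pq/r = pq/r

pq/r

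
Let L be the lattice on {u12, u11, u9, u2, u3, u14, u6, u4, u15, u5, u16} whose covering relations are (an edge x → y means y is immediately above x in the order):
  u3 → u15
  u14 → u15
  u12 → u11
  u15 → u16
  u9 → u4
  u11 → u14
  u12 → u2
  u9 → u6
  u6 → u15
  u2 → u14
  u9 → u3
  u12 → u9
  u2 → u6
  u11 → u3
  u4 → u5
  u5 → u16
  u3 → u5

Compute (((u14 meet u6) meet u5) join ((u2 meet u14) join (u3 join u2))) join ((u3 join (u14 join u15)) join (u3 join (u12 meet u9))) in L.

u14 ∧ u6 = u2
u2 ∧ u5 = u12
u2 ∧ u14 = u2
u3 ∨ u2 = u15
u2 ∨ u15 = u15
u12 ∨ u15 = u15
u14 ∨ u15 = u15
u3 ∨ u15 = u15
u12 ∧ u9 = u12
u3 ∨ u12 = u3
u15 ∨ u3 = u15
u15 ∨ u15 = u15

u15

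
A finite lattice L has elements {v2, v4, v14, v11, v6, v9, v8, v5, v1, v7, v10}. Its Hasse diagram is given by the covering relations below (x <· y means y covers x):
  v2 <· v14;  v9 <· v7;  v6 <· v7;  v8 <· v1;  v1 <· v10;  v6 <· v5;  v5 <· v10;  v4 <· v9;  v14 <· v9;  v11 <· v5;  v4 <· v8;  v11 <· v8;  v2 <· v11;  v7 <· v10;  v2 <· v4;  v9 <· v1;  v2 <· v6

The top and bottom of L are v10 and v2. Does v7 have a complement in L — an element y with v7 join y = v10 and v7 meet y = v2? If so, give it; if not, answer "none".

Need y with v7 ∨ y = v10 and v7 ∧ y = v2.
Checking each element gives: v11.

v11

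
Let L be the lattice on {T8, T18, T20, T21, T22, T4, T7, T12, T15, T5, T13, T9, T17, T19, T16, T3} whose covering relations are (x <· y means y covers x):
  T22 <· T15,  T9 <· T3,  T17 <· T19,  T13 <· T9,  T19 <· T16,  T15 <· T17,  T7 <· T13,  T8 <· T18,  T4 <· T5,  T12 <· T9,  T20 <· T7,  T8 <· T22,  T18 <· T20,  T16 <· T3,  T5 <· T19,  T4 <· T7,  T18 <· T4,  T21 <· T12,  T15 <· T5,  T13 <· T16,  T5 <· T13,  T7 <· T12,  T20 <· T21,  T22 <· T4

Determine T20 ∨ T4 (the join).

T7

Common upper bounds of {T20, T4}: T12, T13, T16, T3, T7, T9.
The least among these is T7.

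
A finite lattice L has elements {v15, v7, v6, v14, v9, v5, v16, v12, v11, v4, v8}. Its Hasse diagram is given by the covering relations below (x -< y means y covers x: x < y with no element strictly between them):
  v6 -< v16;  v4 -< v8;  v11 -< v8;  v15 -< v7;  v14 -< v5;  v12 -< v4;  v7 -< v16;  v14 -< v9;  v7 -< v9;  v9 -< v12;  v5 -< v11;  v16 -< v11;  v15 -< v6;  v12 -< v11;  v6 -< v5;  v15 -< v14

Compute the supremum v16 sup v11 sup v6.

Common upper bounds of {v16, v11, v6}: v11, v8.
The least among these is v11.

v11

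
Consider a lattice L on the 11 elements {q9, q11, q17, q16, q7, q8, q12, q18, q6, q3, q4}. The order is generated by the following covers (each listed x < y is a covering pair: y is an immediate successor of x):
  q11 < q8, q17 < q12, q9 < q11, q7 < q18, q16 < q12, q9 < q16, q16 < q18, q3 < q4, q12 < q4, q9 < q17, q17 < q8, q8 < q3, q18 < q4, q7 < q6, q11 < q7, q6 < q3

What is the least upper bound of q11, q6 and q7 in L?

q6

Common upper bounds of {q11, q6, q7}: q3, q4, q6.
The least among these is q6.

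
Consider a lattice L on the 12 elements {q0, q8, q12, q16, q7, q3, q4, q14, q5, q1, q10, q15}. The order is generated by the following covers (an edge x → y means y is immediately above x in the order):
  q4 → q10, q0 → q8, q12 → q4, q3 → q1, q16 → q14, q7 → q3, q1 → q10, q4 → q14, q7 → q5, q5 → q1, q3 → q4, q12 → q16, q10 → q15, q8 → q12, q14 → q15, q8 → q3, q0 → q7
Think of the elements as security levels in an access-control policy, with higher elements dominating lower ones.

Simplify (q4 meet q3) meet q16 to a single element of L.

q8

q4 ∧ q3 = q3
q3 ∧ q16 = q8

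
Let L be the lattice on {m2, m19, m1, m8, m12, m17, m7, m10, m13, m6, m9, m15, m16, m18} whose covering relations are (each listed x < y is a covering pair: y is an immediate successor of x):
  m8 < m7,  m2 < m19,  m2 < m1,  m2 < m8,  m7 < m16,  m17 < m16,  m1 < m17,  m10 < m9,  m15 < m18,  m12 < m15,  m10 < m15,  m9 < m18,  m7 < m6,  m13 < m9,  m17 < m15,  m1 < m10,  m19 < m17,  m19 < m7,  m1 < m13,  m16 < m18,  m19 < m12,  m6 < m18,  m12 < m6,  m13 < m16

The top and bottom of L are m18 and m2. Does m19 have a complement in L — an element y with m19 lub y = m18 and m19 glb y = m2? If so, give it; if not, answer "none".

Need y with m19 ∨ y = m18 and m19 ∧ y = m2.
Checking each element gives: m9.

m9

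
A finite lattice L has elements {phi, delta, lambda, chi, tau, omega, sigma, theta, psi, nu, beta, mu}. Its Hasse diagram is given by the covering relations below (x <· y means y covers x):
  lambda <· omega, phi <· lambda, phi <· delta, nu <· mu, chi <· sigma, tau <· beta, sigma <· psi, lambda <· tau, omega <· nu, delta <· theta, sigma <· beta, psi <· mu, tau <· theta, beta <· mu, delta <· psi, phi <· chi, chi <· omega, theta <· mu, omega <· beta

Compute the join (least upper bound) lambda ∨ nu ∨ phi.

Common upper bounds of {lambda, nu, phi}: mu, nu.
The least among these is nu.

nu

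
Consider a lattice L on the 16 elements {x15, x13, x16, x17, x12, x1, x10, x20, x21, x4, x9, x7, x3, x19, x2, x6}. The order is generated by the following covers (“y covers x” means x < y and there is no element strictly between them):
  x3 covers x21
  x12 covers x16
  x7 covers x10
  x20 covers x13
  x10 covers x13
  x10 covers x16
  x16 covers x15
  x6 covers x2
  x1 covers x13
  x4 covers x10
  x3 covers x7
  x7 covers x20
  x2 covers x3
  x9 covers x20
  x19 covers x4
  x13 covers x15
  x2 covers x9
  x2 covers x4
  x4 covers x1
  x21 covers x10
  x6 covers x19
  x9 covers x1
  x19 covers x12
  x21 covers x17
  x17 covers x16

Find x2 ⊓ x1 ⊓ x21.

x13

Common lower bounds of {x2, x1, x21}: x13, x15.
The greatest among these is x13.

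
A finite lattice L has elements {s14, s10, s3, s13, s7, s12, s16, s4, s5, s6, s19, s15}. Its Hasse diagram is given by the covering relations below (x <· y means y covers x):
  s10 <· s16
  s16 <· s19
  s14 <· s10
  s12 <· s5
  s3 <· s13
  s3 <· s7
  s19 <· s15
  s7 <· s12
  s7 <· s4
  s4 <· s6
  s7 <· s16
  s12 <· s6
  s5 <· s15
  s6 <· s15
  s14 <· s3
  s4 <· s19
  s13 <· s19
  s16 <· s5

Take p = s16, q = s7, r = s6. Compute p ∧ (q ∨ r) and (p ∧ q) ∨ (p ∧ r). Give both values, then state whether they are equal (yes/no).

s7; s7; yes

q ∨ r = s6, so p ∧ (q ∨ r) = s16 ∧ s6 = s7.
p ∧ q = s7 and p ∧ r = s7, so (p ∧ q) ∨ (p ∧ r) = s7 ∨ s7 = s7.
Equal: yes.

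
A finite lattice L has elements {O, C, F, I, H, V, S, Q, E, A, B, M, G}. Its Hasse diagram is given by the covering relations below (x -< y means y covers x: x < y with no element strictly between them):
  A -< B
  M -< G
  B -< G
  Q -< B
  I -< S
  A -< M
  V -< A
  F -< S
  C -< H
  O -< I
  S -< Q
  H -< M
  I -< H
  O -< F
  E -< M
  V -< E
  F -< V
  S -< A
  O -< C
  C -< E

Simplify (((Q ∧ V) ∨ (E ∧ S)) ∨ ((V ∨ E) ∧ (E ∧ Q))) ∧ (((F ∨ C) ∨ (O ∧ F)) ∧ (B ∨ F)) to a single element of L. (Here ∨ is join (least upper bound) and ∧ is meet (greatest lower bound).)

Q ∧ V = F
E ∧ S = F
F ∨ F = F
V ∨ E = E
E ∧ Q = F
E ∧ F = F
F ∨ F = F
F ∨ C = E
O ∧ F = O
E ∨ O = E
B ∨ F = B
E ∧ B = V
F ∧ V = F

F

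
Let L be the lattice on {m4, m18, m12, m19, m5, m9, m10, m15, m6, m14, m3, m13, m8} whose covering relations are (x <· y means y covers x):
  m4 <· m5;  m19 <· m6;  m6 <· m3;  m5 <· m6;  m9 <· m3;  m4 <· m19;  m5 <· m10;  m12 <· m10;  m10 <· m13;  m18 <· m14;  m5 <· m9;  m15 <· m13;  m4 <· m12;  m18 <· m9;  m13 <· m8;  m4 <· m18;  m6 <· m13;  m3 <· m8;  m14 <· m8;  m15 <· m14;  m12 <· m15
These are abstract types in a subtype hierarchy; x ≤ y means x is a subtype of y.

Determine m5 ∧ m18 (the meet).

m4

Common lower bounds of {m5, m18}: m4.
The greatest among these is m4.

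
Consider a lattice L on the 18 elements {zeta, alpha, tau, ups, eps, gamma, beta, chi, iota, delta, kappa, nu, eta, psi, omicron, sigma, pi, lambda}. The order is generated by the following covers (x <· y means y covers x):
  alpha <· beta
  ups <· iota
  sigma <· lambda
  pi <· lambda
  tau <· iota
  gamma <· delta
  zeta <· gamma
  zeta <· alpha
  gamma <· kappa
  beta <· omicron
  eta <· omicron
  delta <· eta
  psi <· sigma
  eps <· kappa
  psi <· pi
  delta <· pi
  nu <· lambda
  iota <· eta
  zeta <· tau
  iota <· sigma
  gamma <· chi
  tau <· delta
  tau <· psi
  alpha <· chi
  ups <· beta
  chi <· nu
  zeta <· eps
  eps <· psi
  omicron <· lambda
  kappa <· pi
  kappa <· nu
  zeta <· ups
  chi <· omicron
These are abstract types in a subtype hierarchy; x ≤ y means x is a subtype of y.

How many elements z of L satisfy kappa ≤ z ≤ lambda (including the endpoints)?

4

The interval [kappa, lambda] = {kappa, lambda, nu, pi}, which has 4 elements.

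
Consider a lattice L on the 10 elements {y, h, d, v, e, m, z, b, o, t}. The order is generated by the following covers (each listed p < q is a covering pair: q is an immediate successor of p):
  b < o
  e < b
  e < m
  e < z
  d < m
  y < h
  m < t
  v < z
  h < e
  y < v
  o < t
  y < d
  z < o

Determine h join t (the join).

t

Common upper bounds of {h, t}: t.
The least among these is t.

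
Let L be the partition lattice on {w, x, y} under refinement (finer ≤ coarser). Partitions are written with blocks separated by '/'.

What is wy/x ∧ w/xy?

w/x/y

The meet (common refinement) of wy/x and w/xy intersects blocks pairwise, giving w/x/y.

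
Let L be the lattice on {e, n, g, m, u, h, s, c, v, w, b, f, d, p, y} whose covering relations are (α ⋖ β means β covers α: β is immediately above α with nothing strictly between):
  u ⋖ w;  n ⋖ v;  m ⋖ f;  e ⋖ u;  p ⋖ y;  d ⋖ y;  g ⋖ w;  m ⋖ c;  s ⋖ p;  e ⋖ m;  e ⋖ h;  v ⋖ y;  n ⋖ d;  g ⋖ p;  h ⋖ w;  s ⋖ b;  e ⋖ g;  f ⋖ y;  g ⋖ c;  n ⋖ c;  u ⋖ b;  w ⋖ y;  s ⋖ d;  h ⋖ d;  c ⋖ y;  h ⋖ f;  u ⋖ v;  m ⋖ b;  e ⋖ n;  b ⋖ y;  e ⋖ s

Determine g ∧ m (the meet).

e

Common lower bounds of {g, m}: e.
The greatest among these is e.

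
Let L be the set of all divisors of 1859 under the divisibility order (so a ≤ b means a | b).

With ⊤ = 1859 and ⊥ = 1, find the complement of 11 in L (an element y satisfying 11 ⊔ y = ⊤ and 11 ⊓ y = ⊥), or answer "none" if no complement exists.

Need y with 11 ∨ y = 1859 and 11 ∧ y = 1.
Checking each element gives: 169.

169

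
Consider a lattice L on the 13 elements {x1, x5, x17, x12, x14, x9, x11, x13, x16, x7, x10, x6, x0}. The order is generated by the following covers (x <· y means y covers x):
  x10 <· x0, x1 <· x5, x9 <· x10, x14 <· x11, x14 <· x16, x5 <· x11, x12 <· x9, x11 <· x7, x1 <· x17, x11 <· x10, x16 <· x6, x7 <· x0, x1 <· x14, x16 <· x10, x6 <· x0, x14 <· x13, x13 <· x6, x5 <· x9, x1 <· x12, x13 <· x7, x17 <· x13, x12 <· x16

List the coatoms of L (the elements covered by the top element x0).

x10, x6, x7

The coatoms are exactly the elements covered by x0: x10, x6, x7.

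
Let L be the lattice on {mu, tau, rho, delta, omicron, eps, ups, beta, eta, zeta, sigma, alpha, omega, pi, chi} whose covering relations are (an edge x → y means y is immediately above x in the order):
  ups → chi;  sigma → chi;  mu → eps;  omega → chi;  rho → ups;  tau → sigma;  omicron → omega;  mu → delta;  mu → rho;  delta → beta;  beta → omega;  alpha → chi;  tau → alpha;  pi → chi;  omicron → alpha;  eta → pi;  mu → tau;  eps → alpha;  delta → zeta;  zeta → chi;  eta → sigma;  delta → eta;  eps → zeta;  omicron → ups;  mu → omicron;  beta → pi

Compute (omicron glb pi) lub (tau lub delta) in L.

omicron ∧ pi = mu
tau ∨ delta = sigma
mu ∨ sigma = sigma

sigma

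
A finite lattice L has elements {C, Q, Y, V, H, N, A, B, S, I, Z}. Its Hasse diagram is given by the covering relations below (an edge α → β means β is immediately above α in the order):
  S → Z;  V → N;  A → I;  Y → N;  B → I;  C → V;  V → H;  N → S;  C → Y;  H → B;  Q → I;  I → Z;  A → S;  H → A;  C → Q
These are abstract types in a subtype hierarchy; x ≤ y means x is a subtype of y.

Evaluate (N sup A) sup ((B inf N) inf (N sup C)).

N ∨ A = S
B ∧ N = V
N ∨ C = N
V ∧ N = V
S ∨ V = S

S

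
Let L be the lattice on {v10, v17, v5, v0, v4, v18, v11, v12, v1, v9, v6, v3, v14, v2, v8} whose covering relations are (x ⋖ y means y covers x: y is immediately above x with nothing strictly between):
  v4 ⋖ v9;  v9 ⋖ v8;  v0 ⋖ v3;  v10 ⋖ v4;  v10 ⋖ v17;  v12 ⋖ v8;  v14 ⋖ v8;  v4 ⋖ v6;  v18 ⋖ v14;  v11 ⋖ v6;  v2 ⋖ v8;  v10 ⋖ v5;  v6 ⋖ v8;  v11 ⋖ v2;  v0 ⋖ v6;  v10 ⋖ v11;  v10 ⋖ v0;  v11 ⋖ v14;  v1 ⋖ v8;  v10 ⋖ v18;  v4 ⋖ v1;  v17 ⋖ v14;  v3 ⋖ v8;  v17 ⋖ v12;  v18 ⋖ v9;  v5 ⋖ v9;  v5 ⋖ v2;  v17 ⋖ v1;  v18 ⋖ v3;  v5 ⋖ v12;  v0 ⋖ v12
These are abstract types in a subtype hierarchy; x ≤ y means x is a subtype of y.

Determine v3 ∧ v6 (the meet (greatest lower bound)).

Common lower bounds of {v3, v6}: v0, v10.
The greatest among these is v0.

v0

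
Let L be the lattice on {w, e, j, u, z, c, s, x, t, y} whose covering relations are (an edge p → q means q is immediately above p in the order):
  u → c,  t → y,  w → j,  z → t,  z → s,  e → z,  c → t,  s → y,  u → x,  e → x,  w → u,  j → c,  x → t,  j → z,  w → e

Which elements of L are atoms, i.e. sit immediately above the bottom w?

The atoms are exactly the elements that cover w: e, j, u.

e, j, u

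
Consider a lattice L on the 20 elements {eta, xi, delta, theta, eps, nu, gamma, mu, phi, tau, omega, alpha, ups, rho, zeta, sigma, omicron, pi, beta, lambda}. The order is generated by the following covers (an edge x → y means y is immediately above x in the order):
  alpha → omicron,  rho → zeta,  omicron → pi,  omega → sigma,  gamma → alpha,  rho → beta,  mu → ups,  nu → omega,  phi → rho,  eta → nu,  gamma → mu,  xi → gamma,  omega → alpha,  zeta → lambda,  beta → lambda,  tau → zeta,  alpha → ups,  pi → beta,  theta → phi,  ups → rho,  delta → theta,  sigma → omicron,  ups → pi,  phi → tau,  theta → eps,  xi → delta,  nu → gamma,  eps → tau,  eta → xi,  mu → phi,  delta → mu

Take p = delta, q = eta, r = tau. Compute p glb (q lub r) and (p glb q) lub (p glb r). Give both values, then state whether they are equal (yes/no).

delta; delta; yes

q lub r = tau, so p glb (q lub r) = delta glb tau = delta.
p glb q = eta and p glb r = delta, so (p glb q) lub (p glb r) = eta lub delta = delta.
Equal: yes.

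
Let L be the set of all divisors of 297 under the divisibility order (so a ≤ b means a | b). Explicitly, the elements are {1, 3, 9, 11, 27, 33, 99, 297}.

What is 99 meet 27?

In the divisibility order, the meet is the greatest common divisor: gcd(99, 27) = 9.

9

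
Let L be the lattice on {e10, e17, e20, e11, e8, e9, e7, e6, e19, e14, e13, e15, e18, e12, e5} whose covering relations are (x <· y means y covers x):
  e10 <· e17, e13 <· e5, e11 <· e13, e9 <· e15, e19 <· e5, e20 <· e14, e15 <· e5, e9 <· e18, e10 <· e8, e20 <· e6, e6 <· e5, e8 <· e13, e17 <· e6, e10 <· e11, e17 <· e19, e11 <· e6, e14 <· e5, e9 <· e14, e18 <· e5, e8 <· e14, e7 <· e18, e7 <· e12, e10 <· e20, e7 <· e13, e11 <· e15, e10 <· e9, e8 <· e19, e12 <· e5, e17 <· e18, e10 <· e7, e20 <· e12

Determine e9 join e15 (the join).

e15

Common upper bounds of {e9, e15}: e15, e5.
The least among these is e15.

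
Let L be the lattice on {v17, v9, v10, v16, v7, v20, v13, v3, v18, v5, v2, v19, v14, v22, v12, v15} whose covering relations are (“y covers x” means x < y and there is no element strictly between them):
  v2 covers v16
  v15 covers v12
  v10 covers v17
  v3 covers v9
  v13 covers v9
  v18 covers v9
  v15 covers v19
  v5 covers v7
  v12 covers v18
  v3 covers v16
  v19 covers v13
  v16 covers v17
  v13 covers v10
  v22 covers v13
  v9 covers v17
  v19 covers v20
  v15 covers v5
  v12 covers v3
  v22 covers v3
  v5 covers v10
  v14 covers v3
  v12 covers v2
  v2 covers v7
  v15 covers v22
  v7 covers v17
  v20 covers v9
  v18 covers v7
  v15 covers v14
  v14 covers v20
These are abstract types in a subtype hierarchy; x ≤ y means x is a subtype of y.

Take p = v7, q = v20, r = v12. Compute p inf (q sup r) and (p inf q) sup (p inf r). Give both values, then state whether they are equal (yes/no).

v7; v7; yes

q sup r = v15, so p inf (q sup r) = v7 inf v15 = v7.
p inf q = v17 and p inf r = v7, so (p inf q) sup (p inf r) = v17 sup v7 = v7.
Equal: yes.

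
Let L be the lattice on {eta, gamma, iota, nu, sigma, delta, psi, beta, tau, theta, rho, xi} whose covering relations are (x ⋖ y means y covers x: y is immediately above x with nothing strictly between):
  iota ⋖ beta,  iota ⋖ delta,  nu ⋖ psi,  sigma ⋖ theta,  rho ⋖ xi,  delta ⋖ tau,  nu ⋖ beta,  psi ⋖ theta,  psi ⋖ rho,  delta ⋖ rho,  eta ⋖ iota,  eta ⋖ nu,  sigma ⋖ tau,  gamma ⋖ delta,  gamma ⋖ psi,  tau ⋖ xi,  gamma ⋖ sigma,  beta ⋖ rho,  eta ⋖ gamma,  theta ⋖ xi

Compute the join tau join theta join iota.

Common upper bounds of {tau, theta, iota}: xi.
The least among these is xi.

xi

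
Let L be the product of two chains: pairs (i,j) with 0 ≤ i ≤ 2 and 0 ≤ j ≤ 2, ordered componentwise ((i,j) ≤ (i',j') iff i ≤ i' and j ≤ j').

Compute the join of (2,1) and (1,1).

Common upper bounds of {(2,1), (1,1)}: (2,1), (2,2).
The least among these is (2,1).

(2,1)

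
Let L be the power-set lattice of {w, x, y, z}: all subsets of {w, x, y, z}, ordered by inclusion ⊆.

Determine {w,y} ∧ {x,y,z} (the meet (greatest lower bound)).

Under ⊆, meet is intersection: {w,y} ∩ {x,y,z} = {y}.

{y}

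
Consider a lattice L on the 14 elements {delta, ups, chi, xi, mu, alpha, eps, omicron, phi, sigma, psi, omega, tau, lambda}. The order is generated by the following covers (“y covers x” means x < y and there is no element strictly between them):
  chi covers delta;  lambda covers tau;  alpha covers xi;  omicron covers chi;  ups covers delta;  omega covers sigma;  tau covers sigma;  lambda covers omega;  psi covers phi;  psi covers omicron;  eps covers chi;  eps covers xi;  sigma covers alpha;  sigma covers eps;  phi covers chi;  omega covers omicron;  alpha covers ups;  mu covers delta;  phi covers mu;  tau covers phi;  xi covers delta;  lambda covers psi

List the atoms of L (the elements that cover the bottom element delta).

chi, mu, ups, xi

The atoms are exactly the elements that cover delta: chi, mu, ups, xi.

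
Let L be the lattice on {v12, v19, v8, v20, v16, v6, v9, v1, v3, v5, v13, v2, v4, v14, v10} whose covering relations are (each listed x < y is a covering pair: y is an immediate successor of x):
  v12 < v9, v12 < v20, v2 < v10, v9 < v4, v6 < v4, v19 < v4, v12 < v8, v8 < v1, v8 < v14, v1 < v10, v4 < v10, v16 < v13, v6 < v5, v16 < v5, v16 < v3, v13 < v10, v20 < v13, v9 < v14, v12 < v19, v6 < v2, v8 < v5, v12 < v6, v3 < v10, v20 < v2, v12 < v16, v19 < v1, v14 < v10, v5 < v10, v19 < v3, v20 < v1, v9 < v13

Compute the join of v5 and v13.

Common upper bounds of {v5, v13}: v10.
The least among these is v10.

v10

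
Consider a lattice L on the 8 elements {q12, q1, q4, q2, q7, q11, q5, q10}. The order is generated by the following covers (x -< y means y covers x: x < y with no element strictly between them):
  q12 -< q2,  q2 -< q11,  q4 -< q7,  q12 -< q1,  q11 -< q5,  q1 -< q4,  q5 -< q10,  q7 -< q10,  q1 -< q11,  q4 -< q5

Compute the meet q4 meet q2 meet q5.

q12

Common lower bounds of {q4, q2, q5}: q12.
The greatest among these is q12.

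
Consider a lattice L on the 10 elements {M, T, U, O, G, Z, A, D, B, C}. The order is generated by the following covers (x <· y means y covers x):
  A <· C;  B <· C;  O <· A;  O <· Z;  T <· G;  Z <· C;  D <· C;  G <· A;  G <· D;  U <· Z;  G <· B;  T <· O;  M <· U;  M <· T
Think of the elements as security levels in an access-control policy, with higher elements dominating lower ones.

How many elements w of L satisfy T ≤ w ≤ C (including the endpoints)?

The interval [T, C] = {A, B, C, D, G, O, T, Z}, which has 8 elements.

8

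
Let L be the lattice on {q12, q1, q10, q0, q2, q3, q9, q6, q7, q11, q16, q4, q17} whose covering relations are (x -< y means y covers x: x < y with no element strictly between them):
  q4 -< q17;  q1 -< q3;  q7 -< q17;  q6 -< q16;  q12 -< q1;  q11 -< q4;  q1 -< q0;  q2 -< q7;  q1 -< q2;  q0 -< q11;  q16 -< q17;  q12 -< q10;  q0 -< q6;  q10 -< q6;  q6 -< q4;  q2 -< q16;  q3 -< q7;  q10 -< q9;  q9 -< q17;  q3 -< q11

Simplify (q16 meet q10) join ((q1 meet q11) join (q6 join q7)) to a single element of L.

q17

q16 ∧ q10 = q10
q1 ∧ q11 = q1
q6 ∨ q7 = q17
q1 ∨ q17 = q17
q10 ∨ q17 = q17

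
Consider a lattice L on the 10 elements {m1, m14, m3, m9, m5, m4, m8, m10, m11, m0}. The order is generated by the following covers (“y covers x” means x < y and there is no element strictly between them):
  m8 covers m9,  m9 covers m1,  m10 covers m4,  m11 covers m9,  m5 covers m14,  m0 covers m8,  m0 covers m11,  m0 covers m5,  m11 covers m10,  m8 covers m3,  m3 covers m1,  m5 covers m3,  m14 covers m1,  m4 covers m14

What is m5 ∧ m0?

m5

Common lower bounds of {m5, m0}: m1, m14, m3, m5.
The greatest among these is m5.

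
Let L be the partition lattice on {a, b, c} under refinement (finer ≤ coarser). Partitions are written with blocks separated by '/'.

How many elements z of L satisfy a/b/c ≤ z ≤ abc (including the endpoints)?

The interval [a/b/c, abc] = {a/b/c, a/bc, ab/c, abc, ac/b}, which has 5 elements.

5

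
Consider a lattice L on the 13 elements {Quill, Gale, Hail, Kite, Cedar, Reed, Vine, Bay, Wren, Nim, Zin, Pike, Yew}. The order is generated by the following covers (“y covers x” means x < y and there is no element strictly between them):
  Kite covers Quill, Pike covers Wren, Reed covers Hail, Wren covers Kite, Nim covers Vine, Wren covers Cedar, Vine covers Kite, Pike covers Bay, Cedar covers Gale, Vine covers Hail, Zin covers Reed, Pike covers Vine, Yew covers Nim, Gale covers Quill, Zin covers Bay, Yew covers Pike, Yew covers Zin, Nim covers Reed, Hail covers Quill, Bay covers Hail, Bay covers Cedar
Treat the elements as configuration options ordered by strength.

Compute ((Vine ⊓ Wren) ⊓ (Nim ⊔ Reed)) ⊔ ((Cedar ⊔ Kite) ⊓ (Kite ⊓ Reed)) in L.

Vine ∧ Wren = Kite
Nim ∨ Reed = Nim
Kite ∧ Nim = Kite
Cedar ∨ Kite = Wren
Kite ∧ Reed = Quill
Wren ∧ Quill = Quill
Kite ∨ Quill = Kite

Kite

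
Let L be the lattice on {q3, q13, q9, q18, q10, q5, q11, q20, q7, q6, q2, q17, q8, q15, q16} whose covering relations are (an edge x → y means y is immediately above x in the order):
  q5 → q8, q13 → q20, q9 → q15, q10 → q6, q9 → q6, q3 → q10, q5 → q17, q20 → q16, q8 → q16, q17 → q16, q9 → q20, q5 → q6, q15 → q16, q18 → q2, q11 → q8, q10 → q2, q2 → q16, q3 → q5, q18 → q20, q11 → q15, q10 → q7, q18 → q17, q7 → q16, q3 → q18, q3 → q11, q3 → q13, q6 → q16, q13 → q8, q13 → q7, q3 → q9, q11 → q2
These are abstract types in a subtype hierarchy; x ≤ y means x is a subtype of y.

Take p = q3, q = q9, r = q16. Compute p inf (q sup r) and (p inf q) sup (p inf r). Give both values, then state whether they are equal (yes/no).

q sup r = q16, so p inf (q sup r) = q3 inf q16 = q3.
p inf q = q3 and p inf r = q3, so (p inf q) sup (p inf r) = q3 sup q3 = q3.
Equal: yes.

q3; q3; yes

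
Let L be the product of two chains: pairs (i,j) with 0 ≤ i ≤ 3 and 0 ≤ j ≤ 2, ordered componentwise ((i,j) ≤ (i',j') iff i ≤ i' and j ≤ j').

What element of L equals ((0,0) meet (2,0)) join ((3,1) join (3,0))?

(3,1)

(0,0) ∧ (2,0) = (0,0)
(3,1) ∨ (3,0) = (3,1)
(0,0) ∨ (3,1) = (3,1)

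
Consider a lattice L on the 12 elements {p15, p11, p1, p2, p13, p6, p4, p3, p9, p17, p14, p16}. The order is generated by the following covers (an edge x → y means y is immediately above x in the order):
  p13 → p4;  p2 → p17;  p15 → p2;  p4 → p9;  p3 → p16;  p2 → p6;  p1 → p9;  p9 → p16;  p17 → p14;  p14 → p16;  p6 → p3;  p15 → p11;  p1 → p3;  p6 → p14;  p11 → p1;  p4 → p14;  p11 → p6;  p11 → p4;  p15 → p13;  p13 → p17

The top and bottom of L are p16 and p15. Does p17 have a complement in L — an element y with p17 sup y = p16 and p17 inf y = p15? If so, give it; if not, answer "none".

p1

Need y with p17 ∨ y = p16 and p17 ∧ y = p15.
Checking each element gives: p1.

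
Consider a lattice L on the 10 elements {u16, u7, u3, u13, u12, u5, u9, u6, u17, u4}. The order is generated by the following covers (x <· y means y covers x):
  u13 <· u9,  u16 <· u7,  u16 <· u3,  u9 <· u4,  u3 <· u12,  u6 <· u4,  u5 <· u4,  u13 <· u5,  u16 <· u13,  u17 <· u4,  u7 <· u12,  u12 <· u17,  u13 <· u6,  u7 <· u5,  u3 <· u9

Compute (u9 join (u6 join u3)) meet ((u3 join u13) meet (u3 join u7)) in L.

u3

u6 ∨ u3 = u4
u9 ∨ u4 = u4
u3 ∨ u13 = u9
u3 ∨ u7 = u12
u9 ∧ u12 = u3
u4 ∧ u3 = u3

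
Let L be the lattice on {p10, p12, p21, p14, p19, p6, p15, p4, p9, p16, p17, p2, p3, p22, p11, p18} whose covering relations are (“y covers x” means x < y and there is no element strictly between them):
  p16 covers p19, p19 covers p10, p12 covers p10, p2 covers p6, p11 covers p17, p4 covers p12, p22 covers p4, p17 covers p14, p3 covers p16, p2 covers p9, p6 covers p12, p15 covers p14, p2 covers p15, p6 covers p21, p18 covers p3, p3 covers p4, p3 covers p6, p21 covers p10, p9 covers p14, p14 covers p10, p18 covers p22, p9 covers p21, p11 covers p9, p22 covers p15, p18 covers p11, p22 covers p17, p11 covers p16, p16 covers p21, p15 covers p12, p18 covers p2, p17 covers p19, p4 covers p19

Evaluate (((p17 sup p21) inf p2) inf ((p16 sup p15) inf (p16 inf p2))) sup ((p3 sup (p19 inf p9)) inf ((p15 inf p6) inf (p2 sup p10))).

p17 ∨ p21 = p11
p11 ∧ p2 = p9
p16 ∨ p15 = p18
p16 ∧ p2 = p21
p18 ∧ p21 = p21
p9 ∧ p21 = p21
p19 ∧ p9 = p10
p3 ∨ p10 = p3
p15 ∧ p6 = p12
p2 ∨ p10 = p2
p12 ∧ p2 = p12
p3 ∧ p12 = p12
p21 ∨ p12 = p6

p6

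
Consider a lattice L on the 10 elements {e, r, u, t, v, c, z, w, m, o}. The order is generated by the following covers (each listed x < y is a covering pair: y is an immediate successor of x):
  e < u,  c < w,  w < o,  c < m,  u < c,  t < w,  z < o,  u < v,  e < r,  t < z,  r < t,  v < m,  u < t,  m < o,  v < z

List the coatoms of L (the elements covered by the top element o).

m, w, z

The coatoms are exactly the elements covered by o: m, w, z.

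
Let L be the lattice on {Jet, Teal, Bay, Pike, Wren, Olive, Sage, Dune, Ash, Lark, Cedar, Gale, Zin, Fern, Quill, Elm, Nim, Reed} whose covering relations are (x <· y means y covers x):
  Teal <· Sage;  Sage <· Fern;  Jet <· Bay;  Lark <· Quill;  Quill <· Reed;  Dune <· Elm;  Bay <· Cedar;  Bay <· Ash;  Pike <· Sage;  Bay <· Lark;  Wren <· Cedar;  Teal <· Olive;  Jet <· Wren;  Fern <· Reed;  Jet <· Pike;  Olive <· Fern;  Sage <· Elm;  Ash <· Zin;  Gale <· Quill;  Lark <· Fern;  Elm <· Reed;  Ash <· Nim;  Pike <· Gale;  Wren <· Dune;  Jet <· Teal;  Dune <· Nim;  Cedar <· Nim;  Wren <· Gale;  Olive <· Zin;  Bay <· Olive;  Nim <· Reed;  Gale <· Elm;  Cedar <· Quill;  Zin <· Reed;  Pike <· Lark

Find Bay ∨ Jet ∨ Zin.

Zin

Common upper bounds of {Bay, Jet, Zin}: Reed, Zin.
The least among these is Zin.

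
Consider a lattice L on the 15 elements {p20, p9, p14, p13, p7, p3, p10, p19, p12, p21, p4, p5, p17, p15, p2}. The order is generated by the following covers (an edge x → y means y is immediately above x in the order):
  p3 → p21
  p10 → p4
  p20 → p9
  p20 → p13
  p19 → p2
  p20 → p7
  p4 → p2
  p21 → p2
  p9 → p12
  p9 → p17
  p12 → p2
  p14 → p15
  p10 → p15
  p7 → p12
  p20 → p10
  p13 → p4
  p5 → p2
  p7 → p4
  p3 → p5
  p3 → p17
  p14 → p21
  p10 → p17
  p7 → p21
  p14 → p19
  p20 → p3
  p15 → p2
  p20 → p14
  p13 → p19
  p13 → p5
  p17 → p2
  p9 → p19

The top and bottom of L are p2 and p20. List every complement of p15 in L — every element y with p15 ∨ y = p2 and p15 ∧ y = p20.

Need y with p15 ∨ y = p2 and p15 ∧ y = p20.
Checking each element gives: p12, p13, p3, p5, p7, p9.

p12, p13, p3, p5, p7, p9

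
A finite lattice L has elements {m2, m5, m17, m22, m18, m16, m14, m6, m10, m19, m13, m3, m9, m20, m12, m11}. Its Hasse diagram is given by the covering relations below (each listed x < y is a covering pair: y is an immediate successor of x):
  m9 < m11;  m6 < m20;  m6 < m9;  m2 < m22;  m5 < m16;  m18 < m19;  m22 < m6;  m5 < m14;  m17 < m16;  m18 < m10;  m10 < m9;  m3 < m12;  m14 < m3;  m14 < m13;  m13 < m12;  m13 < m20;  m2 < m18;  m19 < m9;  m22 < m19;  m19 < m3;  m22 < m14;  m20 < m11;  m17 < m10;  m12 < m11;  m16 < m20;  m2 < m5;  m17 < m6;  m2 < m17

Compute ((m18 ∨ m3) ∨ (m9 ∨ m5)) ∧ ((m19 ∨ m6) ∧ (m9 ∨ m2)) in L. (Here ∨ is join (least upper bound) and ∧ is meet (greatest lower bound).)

m9

m18 ∨ m3 = m3
m9 ∨ m5 = m11
m3 ∨ m11 = m11
m19 ∨ m6 = m9
m9 ∨ m2 = m9
m9 ∧ m9 = m9
m11 ∧ m9 = m9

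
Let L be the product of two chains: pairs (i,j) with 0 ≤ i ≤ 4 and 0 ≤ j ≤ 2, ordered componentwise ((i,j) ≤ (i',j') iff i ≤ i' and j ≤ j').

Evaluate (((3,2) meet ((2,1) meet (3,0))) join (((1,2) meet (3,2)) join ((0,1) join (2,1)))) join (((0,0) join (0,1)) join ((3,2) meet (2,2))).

(2,1) ∧ (3,0) = (2,0)
(3,2) ∧ (2,0) = (2,0)
(1,2) ∧ (3,2) = (1,2)
(0,1) ∨ (2,1) = (2,1)
(1,2) ∨ (2,1) = (2,2)
(2,0) ∨ (2,2) = (2,2)
(0,0) ∨ (0,1) = (0,1)
(3,2) ∧ (2,2) = (2,2)
(0,1) ∨ (2,2) = (2,2)
(2,2) ∨ (2,2) = (2,2)

(2,2)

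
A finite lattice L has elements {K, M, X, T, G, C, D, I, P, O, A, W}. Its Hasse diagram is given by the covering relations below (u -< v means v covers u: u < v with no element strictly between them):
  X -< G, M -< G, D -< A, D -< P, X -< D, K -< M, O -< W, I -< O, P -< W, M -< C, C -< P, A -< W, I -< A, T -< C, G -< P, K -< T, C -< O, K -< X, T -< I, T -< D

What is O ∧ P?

Common lower bounds of {O, P}: C, K, M, T.
The greatest among these is C.

C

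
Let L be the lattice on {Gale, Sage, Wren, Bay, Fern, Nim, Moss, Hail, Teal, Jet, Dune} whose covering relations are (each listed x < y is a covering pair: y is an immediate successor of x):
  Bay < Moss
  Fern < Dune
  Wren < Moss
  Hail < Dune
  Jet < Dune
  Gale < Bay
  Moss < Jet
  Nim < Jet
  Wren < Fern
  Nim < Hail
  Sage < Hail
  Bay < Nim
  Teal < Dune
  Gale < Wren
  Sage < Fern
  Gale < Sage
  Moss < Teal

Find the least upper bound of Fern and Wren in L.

Common upper bounds of {Fern, Wren}: Dune, Fern.
The least among these is Fern.

Fern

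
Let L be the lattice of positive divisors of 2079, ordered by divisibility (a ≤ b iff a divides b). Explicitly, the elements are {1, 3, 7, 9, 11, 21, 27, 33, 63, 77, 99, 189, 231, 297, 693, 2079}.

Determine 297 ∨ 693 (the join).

2079

Common upper bounds of {297, 693}: 2079.
The least among these is 2079.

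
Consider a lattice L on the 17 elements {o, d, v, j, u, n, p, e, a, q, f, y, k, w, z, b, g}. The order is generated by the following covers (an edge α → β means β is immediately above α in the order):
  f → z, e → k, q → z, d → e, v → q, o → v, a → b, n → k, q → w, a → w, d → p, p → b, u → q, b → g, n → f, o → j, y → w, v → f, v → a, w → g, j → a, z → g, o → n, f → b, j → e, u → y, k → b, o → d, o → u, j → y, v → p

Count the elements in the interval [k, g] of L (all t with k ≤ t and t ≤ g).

3

The interval [k, g] = {b, g, k}, which has 3 elements.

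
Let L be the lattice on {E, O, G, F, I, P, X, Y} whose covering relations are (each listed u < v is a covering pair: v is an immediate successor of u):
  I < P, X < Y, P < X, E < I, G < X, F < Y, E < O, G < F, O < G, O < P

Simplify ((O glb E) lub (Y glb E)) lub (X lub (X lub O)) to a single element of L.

X

O ∧ E = E
Y ∧ E = E
E ∨ E = E
X ∨ O = X
X ∨ X = X
E ∨ X = X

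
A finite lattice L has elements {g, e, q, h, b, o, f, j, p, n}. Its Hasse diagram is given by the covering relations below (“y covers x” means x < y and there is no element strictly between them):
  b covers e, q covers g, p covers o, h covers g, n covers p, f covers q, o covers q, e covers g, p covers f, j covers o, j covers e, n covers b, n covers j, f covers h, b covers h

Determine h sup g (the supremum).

Common upper bounds of {h, g}: b, f, h, n, p.
The least among these is h.

h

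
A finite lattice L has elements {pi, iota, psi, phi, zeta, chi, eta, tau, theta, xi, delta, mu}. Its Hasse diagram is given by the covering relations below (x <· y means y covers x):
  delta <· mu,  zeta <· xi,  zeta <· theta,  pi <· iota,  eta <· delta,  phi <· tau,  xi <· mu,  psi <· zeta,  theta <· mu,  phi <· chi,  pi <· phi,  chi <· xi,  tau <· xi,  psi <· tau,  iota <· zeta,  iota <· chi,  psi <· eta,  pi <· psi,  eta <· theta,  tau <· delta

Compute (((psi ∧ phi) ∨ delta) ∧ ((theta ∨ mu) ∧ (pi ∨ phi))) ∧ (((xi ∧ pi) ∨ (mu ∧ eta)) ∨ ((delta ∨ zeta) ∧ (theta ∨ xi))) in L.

psi ∧ phi = pi
pi ∨ delta = delta
theta ∨ mu = mu
pi ∨ phi = phi
mu ∧ phi = phi
delta ∧ phi = phi
xi ∧ pi = pi
mu ∧ eta = eta
pi ∨ eta = eta
delta ∨ zeta = mu
theta ∨ xi = mu
mu ∧ mu = mu
eta ∨ mu = mu
phi ∧ mu = phi

phi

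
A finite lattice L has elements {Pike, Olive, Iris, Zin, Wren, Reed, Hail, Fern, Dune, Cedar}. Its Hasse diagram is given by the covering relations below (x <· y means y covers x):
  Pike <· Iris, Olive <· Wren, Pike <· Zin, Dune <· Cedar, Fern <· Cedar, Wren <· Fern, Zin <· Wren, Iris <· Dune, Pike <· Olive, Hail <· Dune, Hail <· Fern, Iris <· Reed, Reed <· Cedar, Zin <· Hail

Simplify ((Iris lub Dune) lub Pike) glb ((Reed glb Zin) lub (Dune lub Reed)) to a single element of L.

Iris ∨ Dune = Dune
Dune ∨ Pike = Dune
Reed ∧ Zin = Pike
Dune ∨ Reed = Cedar
Pike ∨ Cedar = Cedar
Dune ∧ Cedar = Dune

Dune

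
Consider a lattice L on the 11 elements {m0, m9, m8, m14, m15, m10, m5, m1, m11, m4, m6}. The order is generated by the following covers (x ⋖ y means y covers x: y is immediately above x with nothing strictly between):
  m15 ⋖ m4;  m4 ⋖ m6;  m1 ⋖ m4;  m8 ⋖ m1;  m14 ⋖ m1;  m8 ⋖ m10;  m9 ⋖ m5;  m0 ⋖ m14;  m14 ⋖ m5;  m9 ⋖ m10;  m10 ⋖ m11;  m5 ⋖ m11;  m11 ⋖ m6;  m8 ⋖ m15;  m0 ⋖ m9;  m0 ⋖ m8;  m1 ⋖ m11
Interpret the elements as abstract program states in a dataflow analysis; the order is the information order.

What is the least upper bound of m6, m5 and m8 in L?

m6

Common upper bounds of {m6, m5, m8}: m6.
The least among these is m6.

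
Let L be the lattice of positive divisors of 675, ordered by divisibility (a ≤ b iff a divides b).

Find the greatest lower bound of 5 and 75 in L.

In the divisibility order, the meet is the greatest common divisor: gcd(5, 75) = 5.

5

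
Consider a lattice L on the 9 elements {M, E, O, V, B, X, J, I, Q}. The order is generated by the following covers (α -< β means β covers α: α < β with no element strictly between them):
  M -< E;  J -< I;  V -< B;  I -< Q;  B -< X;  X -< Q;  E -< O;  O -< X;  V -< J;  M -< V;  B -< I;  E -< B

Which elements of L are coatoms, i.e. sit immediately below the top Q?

The coatoms are exactly the elements covered by Q: I, X.

I, X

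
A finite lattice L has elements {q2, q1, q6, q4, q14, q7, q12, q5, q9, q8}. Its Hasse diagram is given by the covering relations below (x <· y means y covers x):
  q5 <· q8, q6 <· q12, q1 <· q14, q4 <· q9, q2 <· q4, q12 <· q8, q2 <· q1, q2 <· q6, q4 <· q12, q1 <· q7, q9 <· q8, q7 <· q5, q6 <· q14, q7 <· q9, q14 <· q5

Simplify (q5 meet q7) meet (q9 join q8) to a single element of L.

q5 ∧ q7 = q7
q9 ∨ q8 = q8
q7 ∧ q8 = q7

q7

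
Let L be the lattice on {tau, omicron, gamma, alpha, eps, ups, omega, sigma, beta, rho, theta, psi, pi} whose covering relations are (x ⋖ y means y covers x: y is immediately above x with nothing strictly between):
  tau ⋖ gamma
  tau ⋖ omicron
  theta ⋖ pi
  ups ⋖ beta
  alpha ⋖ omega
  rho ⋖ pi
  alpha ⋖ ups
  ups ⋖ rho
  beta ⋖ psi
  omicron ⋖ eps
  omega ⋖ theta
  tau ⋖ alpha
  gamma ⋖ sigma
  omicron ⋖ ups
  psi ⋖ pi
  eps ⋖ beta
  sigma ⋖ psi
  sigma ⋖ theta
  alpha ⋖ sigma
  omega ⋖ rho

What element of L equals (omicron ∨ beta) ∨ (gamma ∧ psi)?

omicron ∨ beta = beta
gamma ∧ psi = gamma
beta ∨ gamma = psi

psi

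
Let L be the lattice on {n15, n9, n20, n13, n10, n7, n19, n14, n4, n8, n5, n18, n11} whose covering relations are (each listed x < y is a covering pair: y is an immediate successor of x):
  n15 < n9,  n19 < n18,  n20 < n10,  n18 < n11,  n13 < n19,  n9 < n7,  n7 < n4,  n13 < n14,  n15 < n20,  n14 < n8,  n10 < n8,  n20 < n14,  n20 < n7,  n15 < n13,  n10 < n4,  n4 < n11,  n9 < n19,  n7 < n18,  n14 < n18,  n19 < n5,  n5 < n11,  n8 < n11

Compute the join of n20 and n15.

Common upper bounds of {n20, n15}: n10, n11, n14, n18, n20, n4, n7, n8.
The least among these is n20.

n20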